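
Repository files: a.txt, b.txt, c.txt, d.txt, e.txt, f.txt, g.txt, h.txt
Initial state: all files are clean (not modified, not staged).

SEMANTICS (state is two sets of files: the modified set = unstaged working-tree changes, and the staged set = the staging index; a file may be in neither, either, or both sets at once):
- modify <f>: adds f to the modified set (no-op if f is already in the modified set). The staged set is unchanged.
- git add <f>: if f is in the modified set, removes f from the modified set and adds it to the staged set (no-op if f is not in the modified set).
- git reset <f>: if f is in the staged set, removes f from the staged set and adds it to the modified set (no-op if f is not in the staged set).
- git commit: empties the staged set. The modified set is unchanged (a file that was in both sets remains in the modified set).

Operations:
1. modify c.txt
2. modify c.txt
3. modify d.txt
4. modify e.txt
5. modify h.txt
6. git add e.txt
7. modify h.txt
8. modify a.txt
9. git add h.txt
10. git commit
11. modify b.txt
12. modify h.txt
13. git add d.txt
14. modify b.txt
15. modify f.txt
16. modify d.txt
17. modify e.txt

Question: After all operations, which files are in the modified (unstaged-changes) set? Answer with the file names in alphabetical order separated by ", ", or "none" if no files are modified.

After op 1 (modify c.txt): modified={c.txt} staged={none}
After op 2 (modify c.txt): modified={c.txt} staged={none}
After op 3 (modify d.txt): modified={c.txt, d.txt} staged={none}
After op 4 (modify e.txt): modified={c.txt, d.txt, e.txt} staged={none}
After op 5 (modify h.txt): modified={c.txt, d.txt, e.txt, h.txt} staged={none}
After op 6 (git add e.txt): modified={c.txt, d.txt, h.txt} staged={e.txt}
After op 7 (modify h.txt): modified={c.txt, d.txt, h.txt} staged={e.txt}
After op 8 (modify a.txt): modified={a.txt, c.txt, d.txt, h.txt} staged={e.txt}
After op 9 (git add h.txt): modified={a.txt, c.txt, d.txt} staged={e.txt, h.txt}
After op 10 (git commit): modified={a.txt, c.txt, d.txt} staged={none}
After op 11 (modify b.txt): modified={a.txt, b.txt, c.txt, d.txt} staged={none}
After op 12 (modify h.txt): modified={a.txt, b.txt, c.txt, d.txt, h.txt} staged={none}
After op 13 (git add d.txt): modified={a.txt, b.txt, c.txt, h.txt} staged={d.txt}
After op 14 (modify b.txt): modified={a.txt, b.txt, c.txt, h.txt} staged={d.txt}
After op 15 (modify f.txt): modified={a.txt, b.txt, c.txt, f.txt, h.txt} staged={d.txt}
After op 16 (modify d.txt): modified={a.txt, b.txt, c.txt, d.txt, f.txt, h.txt} staged={d.txt}
After op 17 (modify e.txt): modified={a.txt, b.txt, c.txt, d.txt, e.txt, f.txt, h.txt} staged={d.txt}

Answer: a.txt, b.txt, c.txt, d.txt, e.txt, f.txt, h.txt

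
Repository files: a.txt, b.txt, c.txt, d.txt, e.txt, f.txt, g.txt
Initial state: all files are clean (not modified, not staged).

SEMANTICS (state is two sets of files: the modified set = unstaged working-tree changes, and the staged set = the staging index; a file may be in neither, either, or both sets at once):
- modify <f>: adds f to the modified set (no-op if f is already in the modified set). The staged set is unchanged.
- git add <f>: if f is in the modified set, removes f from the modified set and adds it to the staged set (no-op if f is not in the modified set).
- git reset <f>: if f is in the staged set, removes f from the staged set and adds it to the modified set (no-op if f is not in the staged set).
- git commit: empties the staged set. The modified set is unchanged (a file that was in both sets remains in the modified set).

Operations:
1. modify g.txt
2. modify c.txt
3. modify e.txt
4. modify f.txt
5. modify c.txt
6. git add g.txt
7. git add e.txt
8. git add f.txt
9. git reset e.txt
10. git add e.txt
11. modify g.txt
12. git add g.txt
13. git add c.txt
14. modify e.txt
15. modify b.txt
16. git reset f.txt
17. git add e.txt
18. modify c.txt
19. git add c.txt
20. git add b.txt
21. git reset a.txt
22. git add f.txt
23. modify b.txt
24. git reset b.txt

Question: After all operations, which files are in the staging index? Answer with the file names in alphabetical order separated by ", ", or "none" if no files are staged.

Answer: c.txt, e.txt, f.txt, g.txt

Derivation:
After op 1 (modify g.txt): modified={g.txt} staged={none}
After op 2 (modify c.txt): modified={c.txt, g.txt} staged={none}
After op 3 (modify e.txt): modified={c.txt, e.txt, g.txt} staged={none}
After op 4 (modify f.txt): modified={c.txt, e.txt, f.txt, g.txt} staged={none}
After op 5 (modify c.txt): modified={c.txt, e.txt, f.txt, g.txt} staged={none}
After op 6 (git add g.txt): modified={c.txt, e.txt, f.txt} staged={g.txt}
After op 7 (git add e.txt): modified={c.txt, f.txt} staged={e.txt, g.txt}
After op 8 (git add f.txt): modified={c.txt} staged={e.txt, f.txt, g.txt}
After op 9 (git reset e.txt): modified={c.txt, e.txt} staged={f.txt, g.txt}
After op 10 (git add e.txt): modified={c.txt} staged={e.txt, f.txt, g.txt}
After op 11 (modify g.txt): modified={c.txt, g.txt} staged={e.txt, f.txt, g.txt}
After op 12 (git add g.txt): modified={c.txt} staged={e.txt, f.txt, g.txt}
After op 13 (git add c.txt): modified={none} staged={c.txt, e.txt, f.txt, g.txt}
After op 14 (modify e.txt): modified={e.txt} staged={c.txt, e.txt, f.txt, g.txt}
After op 15 (modify b.txt): modified={b.txt, e.txt} staged={c.txt, e.txt, f.txt, g.txt}
After op 16 (git reset f.txt): modified={b.txt, e.txt, f.txt} staged={c.txt, e.txt, g.txt}
After op 17 (git add e.txt): modified={b.txt, f.txt} staged={c.txt, e.txt, g.txt}
After op 18 (modify c.txt): modified={b.txt, c.txt, f.txt} staged={c.txt, e.txt, g.txt}
After op 19 (git add c.txt): modified={b.txt, f.txt} staged={c.txt, e.txt, g.txt}
After op 20 (git add b.txt): modified={f.txt} staged={b.txt, c.txt, e.txt, g.txt}
After op 21 (git reset a.txt): modified={f.txt} staged={b.txt, c.txt, e.txt, g.txt}
After op 22 (git add f.txt): modified={none} staged={b.txt, c.txt, e.txt, f.txt, g.txt}
After op 23 (modify b.txt): modified={b.txt} staged={b.txt, c.txt, e.txt, f.txt, g.txt}
After op 24 (git reset b.txt): modified={b.txt} staged={c.txt, e.txt, f.txt, g.txt}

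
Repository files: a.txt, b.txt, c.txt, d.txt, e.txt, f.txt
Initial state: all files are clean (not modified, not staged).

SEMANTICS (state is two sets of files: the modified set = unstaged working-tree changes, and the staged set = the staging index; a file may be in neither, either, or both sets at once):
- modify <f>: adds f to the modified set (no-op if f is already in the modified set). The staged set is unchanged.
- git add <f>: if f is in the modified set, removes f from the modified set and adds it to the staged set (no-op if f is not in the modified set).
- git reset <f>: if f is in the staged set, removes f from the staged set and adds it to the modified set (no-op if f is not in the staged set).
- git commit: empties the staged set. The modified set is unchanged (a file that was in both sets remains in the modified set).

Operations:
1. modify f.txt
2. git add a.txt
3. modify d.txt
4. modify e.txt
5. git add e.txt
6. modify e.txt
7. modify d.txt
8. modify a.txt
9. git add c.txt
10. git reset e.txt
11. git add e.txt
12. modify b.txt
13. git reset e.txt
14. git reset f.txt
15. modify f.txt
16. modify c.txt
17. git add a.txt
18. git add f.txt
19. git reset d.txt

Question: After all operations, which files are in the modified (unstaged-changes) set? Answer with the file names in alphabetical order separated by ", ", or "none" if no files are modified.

After op 1 (modify f.txt): modified={f.txt} staged={none}
After op 2 (git add a.txt): modified={f.txt} staged={none}
After op 3 (modify d.txt): modified={d.txt, f.txt} staged={none}
After op 4 (modify e.txt): modified={d.txt, e.txt, f.txt} staged={none}
After op 5 (git add e.txt): modified={d.txt, f.txt} staged={e.txt}
After op 6 (modify e.txt): modified={d.txt, e.txt, f.txt} staged={e.txt}
After op 7 (modify d.txt): modified={d.txt, e.txt, f.txt} staged={e.txt}
After op 8 (modify a.txt): modified={a.txt, d.txt, e.txt, f.txt} staged={e.txt}
After op 9 (git add c.txt): modified={a.txt, d.txt, e.txt, f.txt} staged={e.txt}
After op 10 (git reset e.txt): modified={a.txt, d.txt, e.txt, f.txt} staged={none}
After op 11 (git add e.txt): modified={a.txt, d.txt, f.txt} staged={e.txt}
After op 12 (modify b.txt): modified={a.txt, b.txt, d.txt, f.txt} staged={e.txt}
After op 13 (git reset e.txt): modified={a.txt, b.txt, d.txt, e.txt, f.txt} staged={none}
After op 14 (git reset f.txt): modified={a.txt, b.txt, d.txt, e.txt, f.txt} staged={none}
After op 15 (modify f.txt): modified={a.txt, b.txt, d.txt, e.txt, f.txt} staged={none}
After op 16 (modify c.txt): modified={a.txt, b.txt, c.txt, d.txt, e.txt, f.txt} staged={none}
After op 17 (git add a.txt): modified={b.txt, c.txt, d.txt, e.txt, f.txt} staged={a.txt}
After op 18 (git add f.txt): modified={b.txt, c.txt, d.txt, e.txt} staged={a.txt, f.txt}
After op 19 (git reset d.txt): modified={b.txt, c.txt, d.txt, e.txt} staged={a.txt, f.txt}

Answer: b.txt, c.txt, d.txt, e.txt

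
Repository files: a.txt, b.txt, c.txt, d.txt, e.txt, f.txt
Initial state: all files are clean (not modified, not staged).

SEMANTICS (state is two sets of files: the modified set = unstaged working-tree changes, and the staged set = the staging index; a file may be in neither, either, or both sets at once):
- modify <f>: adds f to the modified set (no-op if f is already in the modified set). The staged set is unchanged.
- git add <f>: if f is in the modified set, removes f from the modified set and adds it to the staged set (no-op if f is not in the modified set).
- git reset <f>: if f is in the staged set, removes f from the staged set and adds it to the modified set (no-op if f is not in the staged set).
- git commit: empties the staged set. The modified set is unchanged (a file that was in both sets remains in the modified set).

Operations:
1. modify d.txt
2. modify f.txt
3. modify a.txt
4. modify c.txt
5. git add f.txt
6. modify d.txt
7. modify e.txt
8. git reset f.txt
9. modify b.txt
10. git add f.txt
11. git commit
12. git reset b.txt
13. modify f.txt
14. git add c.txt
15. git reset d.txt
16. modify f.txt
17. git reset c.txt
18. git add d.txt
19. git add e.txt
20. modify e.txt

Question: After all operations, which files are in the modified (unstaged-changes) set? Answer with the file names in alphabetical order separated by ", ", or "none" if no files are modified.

After op 1 (modify d.txt): modified={d.txt} staged={none}
After op 2 (modify f.txt): modified={d.txt, f.txt} staged={none}
After op 3 (modify a.txt): modified={a.txt, d.txt, f.txt} staged={none}
After op 4 (modify c.txt): modified={a.txt, c.txt, d.txt, f.txt} staged={none}
After op 5 (git add f.txt): modified={a.txt, c.txt, d.txt} staged={f.txt}
After op 6 (modify d.txt): modified={a.txt, c.txt, d.txt} staged={f.txt}
After op 7 (modify e.txt): modified={a.txt, c.txt, d.txt, e.txt} staged={f.txt}
After op 8 (git reset f.txt): modified={a.txt, c.txt, d.txt, e.txt, f.txt} staged={none}
After op 9 (modify b.txt): modified={a.txt, b.txt, c.txt, d.txt, e.txt, f.txt} staged={none}
After op 10 (git add f.txt): modified={a.txt, b.txt, c.txt, d.txt, e.txt} staged={f.txt}
After op 11 (git commit): modified={a.txt, b.txt, c.txt, d.txt, e.txt} staged={none}
After op 12 (git reset b.txt): modified={a.txt, b.txt, c.txt, d.txt, e.txt} staged={none}
After op 13 (modify f.txt): modified={a.txt, b.txt, c.txt, d.txt, e.txt, f.txt} staged={none}
After op 14 (git add c.txt): modified={a.txt, b.txt, d.txt, e.txt, f.txt} staged={c.txt}
After op 15 (git reset d.txt): modified={a.txt, b.txt, d.txt, e.txt, f.txt} staged={c.txt}
After op 16 (modify f.txt): modified={a.txt, b.txt, d.txt, e.txt, f.txt} staged={c.txt}
After op 17 (git reset c.txt): modified={a.txt, b.txt, c.txt, d.txt, e.txt, f.txt} staged={none}
After op 18 (git add d.txt): modified={a.txt, b.txt, c.txt, e.txt, f.txt} staged={d.txt}
After op 19 (git add e.txt): modified={a.txt, b.txt, c.txt, f.txt} staged={d.txt, e.txt}
After op 20 (modify e.txt): modified={a.txt, b.txt, c.txt, e.txt, f.txt} staged={d.txt, e.txt}

Answer: a.txt, b.txt, c.txt, e.txt, f.txt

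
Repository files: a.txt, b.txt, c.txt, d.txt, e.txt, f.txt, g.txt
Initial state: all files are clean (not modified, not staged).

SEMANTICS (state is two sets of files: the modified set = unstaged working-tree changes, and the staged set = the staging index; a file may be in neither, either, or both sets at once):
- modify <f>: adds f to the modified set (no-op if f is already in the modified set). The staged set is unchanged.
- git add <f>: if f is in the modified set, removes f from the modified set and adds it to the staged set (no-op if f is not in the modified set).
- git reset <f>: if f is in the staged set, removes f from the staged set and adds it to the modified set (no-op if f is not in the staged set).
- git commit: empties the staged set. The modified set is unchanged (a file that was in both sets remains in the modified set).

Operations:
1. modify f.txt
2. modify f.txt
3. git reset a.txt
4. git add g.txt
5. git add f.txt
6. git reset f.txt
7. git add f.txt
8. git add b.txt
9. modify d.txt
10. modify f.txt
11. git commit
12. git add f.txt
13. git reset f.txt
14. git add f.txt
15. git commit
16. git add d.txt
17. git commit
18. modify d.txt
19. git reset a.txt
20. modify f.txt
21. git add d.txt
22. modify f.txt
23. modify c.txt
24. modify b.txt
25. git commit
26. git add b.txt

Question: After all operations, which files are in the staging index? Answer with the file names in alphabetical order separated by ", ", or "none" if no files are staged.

Answer: b.txt

Derivation:
After op 1 (modify f.txt): modified={f.txt} staged={none}
After op 2 (modify f.txt): modified={f.txt} staged={none}
After op 3 (git reset a.txt): modified={f.txt} staged={none}
After op 4 (git add g.txt): modified={f.txt} staged={none}
After op 5 (git add f.txt): modified={none} staged={f.txt}
After op 6 (git reset f.txt): modified={f.txt} staged={none}
After op 7 (git add f.txt): modified={none} staged={f.txt}
After op 8 (git add b.txt): modified={none} staged={f.txt}
After op 9 (modify d.txt): modified={d.txt} staged={f.txt}
After op 10 (modify f.txt): modified={d.txt, f.txt} staged={f.txt}
After op 11 (git commit): modified={d.txt, f.txt} staged={none}
After op 12 (git add f.txt): modified={d.txt} staged={f.txt}
After op 13 (git reset f.txt): modified={d.txt, f.txt} staged={none}
After op 14 (git add f.txt): modified={d.txt} staged={f.txt}
After op 15 (git commit): modified={d.txt} staged={none}
After op 16 (git add d.txt): modified={none} staged={d.txt}
After op 17 (git commit): modified={none} staged={none}
After op 18 (modify d.txt): modified={d.txt} staged={none}
After op 19 (git reset a.txt): modified={d.txt} staged={none}
After op 20 (modify f.txt): modified={d.txt, f.txt} staged={none}
After op 21 (git add d.txt): modified={f.txt} staged={d.txt}
After op 22 (modify f.txt): modified={f.txt} staged={d.txt}
After op 23 (modify c.txt): modified={c.txt, f.txt} staged={d.txt}
After op 24 (modify b.txt): modified={b.txt, c.txt, f.txt} staged={d.txt}
After op 25 (git commit): modified={b.txt, c.txt, f.txt} staged={none}
After op 26 (git add b.txt): modified={c.txt, f.txt} staged={b.txt}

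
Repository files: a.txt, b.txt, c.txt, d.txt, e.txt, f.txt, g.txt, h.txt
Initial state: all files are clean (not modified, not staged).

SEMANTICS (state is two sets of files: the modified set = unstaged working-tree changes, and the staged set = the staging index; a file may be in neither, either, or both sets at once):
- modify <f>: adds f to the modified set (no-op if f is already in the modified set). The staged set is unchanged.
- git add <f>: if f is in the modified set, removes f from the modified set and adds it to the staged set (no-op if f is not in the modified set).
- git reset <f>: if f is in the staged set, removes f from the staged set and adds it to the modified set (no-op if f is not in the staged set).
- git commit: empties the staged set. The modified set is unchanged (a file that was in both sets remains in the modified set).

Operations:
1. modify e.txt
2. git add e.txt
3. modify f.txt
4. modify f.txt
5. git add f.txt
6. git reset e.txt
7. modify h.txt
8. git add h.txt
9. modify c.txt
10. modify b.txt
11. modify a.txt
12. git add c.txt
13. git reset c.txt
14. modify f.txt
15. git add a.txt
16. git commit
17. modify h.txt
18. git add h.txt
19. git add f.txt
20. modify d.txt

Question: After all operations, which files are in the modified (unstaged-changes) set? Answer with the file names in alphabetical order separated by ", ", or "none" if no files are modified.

After op 1 (modify e.txt): modified={e.txt} staged={none}
After op 2 (git add e.txt): modified={none} staged={e.txt}
After op 3 (modify f.txt): modified={f.txt} staged={e.txt}
After op 4 (modify f.txt): modified={f.txt} staged={e.txt}
After op 5 (git add f.txt): modified={none} staged={e.txt, f.txt}
After op 6 (git reset e.txt): modified={e.txt} staged={f.txt}
After op 7 (modify h.txt): modified={e.txt, h.txt} staged={f.txt}
After op 8 (git add h.txt): modified={e.txt} staged={f.txt, h.txt}
After op 9 (modify c.txt): modified={c.txt, e.txt} staged={f.txt, h.txt}
After op 10 (modify b.txt): modified={b.txt, c.txt, e.txt} staged={f.txt, h.txt}
After op 11 (modify a.txt): modified={a.txt, b.txt, c.txt, e.txt} staged={f.txt, h.txt}
After op 12 (git add c.txt): modified={a.txt, b.txt, e.txt} staged={c.txt, f.txt, h.txt}
After op 13 (git reset c.txt): modified={a.txt, b.txt, c.txt, e.txt} staged={f.txt, h.txt}
After op 14 (modify f.txt): modified={a.txt, b.txt, c.txt, e.txt, f.txt} staged={f.txt, h.txt}
After op 15 (git add a.txt): modified={b.txt, c.txt, e.txt, f.txt} staged={a.txt, f.txt, h.txt}
After op 16 (git commit): modified={b.txt, c.txt, e.txt, f.txt} staged={none}
After op 17 (modify h.txt): modified={b.txt, c.txt, e.txt, f.txt, h.txt} staged={none}
After op 18 (git add h.txt): modified={b.txt, c.txt, e.txt, f.txt} staged={h.txt}
After op 19 (git add f.txt): modified={b.txt, c.txt, e.txt} staged={f.txt, h.txt}
After op 20 (modify d.txt): modified={b.txt, c.txt, d.txt, e.txt} staged={f.txt, h.txt}

Answer: b.txt, c.txt, d.txt, e.txt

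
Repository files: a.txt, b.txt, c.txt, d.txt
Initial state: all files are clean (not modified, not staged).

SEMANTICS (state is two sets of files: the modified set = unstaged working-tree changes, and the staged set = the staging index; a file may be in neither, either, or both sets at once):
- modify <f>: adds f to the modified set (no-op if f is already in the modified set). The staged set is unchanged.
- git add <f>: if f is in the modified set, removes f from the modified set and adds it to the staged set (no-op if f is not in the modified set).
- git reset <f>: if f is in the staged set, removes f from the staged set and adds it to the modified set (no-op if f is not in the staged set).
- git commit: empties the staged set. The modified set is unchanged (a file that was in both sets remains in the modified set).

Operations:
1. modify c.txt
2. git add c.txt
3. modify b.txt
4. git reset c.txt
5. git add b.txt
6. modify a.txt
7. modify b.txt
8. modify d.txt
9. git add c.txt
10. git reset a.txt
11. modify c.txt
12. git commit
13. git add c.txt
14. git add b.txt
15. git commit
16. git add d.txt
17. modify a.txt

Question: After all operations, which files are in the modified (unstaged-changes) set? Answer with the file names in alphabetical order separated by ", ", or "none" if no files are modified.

Answer: a.txt

Derivation:
After op 1 (modify c.txt): modified={c.txt} staged={none}
After op 2 (git add c.txt): modified={none} staged={c.txt}
After op 3 (modify b.txt): modified={b.txt} staged={c.txt}
After op 4 (git reset c.txt): modified={b.txt, c.txt} staged={none}
After op 5 (git add b.txt): modified={c.txt} staged={b.txt}
After op 6 (modify a.txt): modified={a.txt, c.txt} staged={b.txt}
After op 7 (modify b.txt): modified={a.txt, b.txt, c.txt} staged={b.txt}
After op 8 (modify d.txt): modified={a.txt, b.txt, c.txt, d.txt} staged={b.txt}
After op 9 (git add c.txt): modified={a.txt, b.txt, d.txt} staged={b.txt, c.txt}
After op 10 (git reset a.txt): modified={a.txt, b.txt, d.txt} staged={b.txt, c.txt}
After op 11 (modify c.txt): modified={a.txt, b.txt, c.txt, d.txt} staged={b.txt, c.txt}
After op 12 (git commit): modified={a.txt, b.txt, c.txt, d.txt} staged={none}
After op 13 (git add c.txt): modified={a.txt, b.txt, d.txt} staged={c.txt}
After op 14 (git add b.txt): modified={a.txt, d.txt} staged={b.txt, c.txt}
After op 15 (git commit): modified={a.txt, d.txt} staged={none}
After op 16 (git add d.txt): modified={a.txt} staged={d.txt}
After op 17 (modify a.txt): modified={a.txt} staged={d.txt}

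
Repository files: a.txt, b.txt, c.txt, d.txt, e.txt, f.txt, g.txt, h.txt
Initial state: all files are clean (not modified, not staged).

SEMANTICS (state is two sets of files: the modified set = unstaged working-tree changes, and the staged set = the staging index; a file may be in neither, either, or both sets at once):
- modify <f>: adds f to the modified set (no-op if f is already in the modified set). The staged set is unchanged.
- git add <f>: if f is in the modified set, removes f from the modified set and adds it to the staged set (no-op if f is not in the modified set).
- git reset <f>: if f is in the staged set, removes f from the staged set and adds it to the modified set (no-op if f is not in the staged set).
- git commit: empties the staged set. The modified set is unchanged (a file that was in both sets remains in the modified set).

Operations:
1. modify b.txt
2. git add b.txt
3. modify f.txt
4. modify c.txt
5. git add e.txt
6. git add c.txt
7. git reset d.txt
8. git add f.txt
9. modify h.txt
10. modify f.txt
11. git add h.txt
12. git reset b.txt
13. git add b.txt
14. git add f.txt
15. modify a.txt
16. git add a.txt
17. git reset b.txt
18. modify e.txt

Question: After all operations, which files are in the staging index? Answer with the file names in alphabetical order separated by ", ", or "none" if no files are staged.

Answer: a.txt, c.txt, f.txt, h.txt

Derivation:
After op 1 (modify b.txt): modified={b.txt} staged={none}
After op 2 (git add b.txt): modified={none} staged={b.txt}
After op 3 (modify f.txt): modified={f.txt} staged={b.txt}
After op 4 (modify c.txt): modified={c.txt, f.txt} staged={b.txt}
After op 5 (git add e.txt): modified={c.txt, f.txt} staged={b.txt}
After op 6 (git add c.txt): modified={f.txt} staged={b.txt, c.txt}
After op 7 (git reset d.txt): modified={f.txt} staged={b.txt, c.txt}
After op 8 (git add f.txt): modified={none} staged={b.txt, c.txt, f.txt}
After op 9 (modify h.txt): modified={h.txt} staged={b.txt, c.txt, f.txt}
After op 10 (modify f.txt): modified={f.txt, h.txt} staged={b.txt, c.txt, f.txt}
After op 11 (git add h.txt): modified={f.txt} staged={b.txt, c.txt, f.txt, h.txt}
After op 12 (git reset b.txt): modified={b.txt, f.txt} staged={c.txt, f.txt, h.txt}
After op 13 (git add b.txt): modified={f.txt} staged={b.txt, c.txt, f.txt, h.txt}
After op 14 (git add f.txt): modified={none} staged={b.txt, c.txt, f.txt, h.txt}
After op 15 (modify a.txt): modified={a.txt} staged={b.txt, c.txt, f.txt, h.txt}
After op 16 (git add a.txt): modified={none} staged={a.txt, b.txt, c.txt, f.txt, h.txt}
After op 17 (git reset b.txt): modified={b.txt} staged={a.txt, c.txt, f.txt, h.txt}
After op 18 (modify e.txt): modified={b.txt, e.txt} staged={a.txt, c.txt, f.txt, h.txt}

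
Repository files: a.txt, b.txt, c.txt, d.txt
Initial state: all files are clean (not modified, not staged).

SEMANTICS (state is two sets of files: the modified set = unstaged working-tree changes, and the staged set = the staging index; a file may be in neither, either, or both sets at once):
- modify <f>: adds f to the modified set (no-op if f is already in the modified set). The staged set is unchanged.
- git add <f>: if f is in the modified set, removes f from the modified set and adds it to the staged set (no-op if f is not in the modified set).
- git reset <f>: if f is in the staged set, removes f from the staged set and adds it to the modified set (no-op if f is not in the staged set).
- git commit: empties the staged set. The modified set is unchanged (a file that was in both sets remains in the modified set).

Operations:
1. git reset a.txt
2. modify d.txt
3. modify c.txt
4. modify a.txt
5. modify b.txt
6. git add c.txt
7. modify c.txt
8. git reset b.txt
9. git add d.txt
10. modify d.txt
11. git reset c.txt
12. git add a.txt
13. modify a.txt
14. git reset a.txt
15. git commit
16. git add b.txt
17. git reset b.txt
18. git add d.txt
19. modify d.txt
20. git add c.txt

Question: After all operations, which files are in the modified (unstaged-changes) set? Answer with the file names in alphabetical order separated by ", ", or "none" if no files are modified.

After op 1 (git reset a.txt): modified={none} staged={none}
After op 2 (modify d.txt): modified={d.txt} staged={none}
After op 3 (modify c.txt): modified={c.txt, d.txt} staged={none}
After op 4 (modify a.txt): modified={a.txt, c.txt, d.txt} staged={none}
After op 5 (modify b.txt): modified={a.txt, b.txt, c.txt, d.txt} staged={none}
After op 6 (git add c.txt): modified={a.txt, b.txt, d.txt} staged={c.txt}
After op 7 (modify c.txt): modified={a.txt, b.txt, c.txt, d.txt} staged={c.txt}
After op 8 (git reset b.txt): modified={a.txt, b.txt, c.txt, d.txt} staged={c.txt}
After op 9 (git add d.txt): modified={a.txt, b.txt, c.txt} staged={c.txt, d.txt}
After op 10 (modify d.txt): modified={a.txt, b.txt, c.txt, d.txt} staged={c.txt, d.txt}
After op 11 (git reset c.txt): modified={a.txt, b.txt, c.txt, d.txt} staged={d.txt}
After op 12 (git add a.txt): modified={b.txt, c.txt, d.txt} staged={a.txt, d.txt}
After op 13 (modify a.txt): modified={a.txt, b.txt, c.txt, d.txt} staged={a.txt, d.txt}
After op 14 (git reset a.txt): modified={a.txt, b.txt, c.txt, d.txt} staged={d.txt}
After op 15 (git commit): modified={a.txt, b.txt, c.txt, d.txt} staged={none}
After op 16 (git add b.txt): modified={a.txt, c.txt, d.txt} staged={b.txt}
After op 17 (git reset b.txt): modified={a.txt, b.txt, c.txt, d.txt} staged={none}
After op 18 (git add d.txt): modified={a.txt, b.txt, c.txt} staged={d.txt}
After op 19 (modify d.txt): modified={a.txt, b.txt, c.txt, d.txt} staged={d.txt}
After op 20 (git add c.txt): modified={a.txt, b.txt, d.txt} staged={c.txt, d.txt}

Answer: a.txt, b.txt, d.txt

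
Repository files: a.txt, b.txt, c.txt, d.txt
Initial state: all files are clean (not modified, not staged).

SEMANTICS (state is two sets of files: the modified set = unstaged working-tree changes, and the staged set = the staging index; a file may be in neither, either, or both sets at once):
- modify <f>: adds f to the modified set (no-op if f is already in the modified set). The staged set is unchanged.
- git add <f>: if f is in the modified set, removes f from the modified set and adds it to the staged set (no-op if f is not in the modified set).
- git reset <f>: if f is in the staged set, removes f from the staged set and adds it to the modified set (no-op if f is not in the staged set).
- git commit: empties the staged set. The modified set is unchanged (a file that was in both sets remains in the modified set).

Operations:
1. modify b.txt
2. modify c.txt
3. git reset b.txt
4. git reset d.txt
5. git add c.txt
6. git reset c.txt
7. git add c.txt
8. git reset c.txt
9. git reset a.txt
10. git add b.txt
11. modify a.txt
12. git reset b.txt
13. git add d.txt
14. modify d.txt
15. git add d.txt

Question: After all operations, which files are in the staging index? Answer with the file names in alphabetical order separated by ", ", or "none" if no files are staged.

After op 1 (modify b.txt): modified={b.txt} staged={none}
After op 2 (modify c.txt): modified={b.txt, c.txt} staged={none}
After op 3 (git reset b.txt): modified={b.txt, c.txt} staged={none}
After op 4 (git reset d.txt): modified={b.txt, c.txt} staged={none}
After op 5 (git add c.txt): modified={b.txt} staged={c.txt}
After op 6 (git reset c.txt): modified={b.txt, c.txt} staged={none}
After op 7 (git add c.txt): modified={b.txt} staged={c.txt}
After op 8 (git reset c.txt): modified={b.txt, c.txt} staged={none}
After op 9 (git reset a.txt): modified={b.txt, c.txt} staged={none}
After op 10 (git add b.txt): modified={c.txt} staged={b.txt}
After op 11 (modify a.txt): modified={a.txt, c.txt} staged={b.txt}
After op 12 (git reset b.txt): modified={a.txt, b.txt, c.txt} staged={none}
After op 13 (git add d.txt): modified={a.txt, b.txt, c.txt} staged={none}
After op 14 (modify d.txt): modified={a.txt, b.txt, c.txt, d.txt} staged={none}
After op 15 (git add d.txt): modified={a.txt, b.txt, c.txt} staged={d.txt}

Answer: d.txt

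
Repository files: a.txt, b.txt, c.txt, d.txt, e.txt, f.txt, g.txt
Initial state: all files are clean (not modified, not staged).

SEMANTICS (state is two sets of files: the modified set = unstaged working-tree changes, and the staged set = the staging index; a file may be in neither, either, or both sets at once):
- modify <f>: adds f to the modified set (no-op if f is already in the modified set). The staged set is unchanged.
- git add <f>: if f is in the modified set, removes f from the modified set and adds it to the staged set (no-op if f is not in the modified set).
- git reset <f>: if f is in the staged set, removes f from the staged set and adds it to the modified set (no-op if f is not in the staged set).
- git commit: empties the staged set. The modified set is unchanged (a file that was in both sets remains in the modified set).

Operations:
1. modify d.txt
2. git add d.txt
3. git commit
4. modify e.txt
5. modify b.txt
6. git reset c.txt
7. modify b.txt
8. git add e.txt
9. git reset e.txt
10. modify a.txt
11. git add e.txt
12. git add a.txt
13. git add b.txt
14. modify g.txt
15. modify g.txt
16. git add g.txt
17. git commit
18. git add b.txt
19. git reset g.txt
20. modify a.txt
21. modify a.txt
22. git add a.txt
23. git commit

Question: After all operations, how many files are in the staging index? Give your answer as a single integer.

After op 1 (modify d.txt): modified={d.txt} staged={none}
After op 2 (git add d.txt): modified={none} staged={d.txt}
After op 3 (git commit): modified={none} staged={none}
After op 4 (modify e.txt): modified={e.txt} staged={none}
After op 5 (modify b.txt): modified={b.txt, e.txt} staged={none}
After op 6 (git reset c.txt): modified={b.txt, e.txt} staged={none}
After op 7 (modify b.txt): modified={b.txt, e.txt} staged={none}
After op 8 (git add e.txt): modified={b.txt} staged={e.txt}
After op 9 (git reset e.txt): modified={b.txt, e.txt} staged={none}
After op 10 (modify a.txt): modified={a.txt, b.txt, e.txt} staged={none}
After op 11 (git add e.txt): modified={a.txt, b.txt} staged={e.txt}
After op 12 (git add a.txt): modified={b.txt} staged={a.txt, e.txt}
After op 13 (git add b.txt): modified={none} staged={a.txt, b.txt, e.txt}
After op 14 (modify g.txt): modified={g.txt} staged={a.txt, b.txt, e.txt}
After op 15 (modify g.txt): modified={g.txt} staged={a.txt, b.txt, e.txt}
After op 16 (git add g.txt): modified={none} staged={a.txt, b.txt, e.txt, g.txt}
After op 17 (git commit): modified={none} staged={none}
After op 18 (git add b.txt): modified={none} staged={none}
After op 19 (git reset g.txt): modified={none} staged={none}
After op 20 (modify a.txt): modified={a.txt} staged={none}
After op 21 (modify a.txt): modified={a.txt} staged={none}
After op 22 (git add a.txt): modified={none} staged={a.txt}
After op 23 (git commit): modified={none} staged={none}
Final staged set: {none} -> count=0

Answer: 0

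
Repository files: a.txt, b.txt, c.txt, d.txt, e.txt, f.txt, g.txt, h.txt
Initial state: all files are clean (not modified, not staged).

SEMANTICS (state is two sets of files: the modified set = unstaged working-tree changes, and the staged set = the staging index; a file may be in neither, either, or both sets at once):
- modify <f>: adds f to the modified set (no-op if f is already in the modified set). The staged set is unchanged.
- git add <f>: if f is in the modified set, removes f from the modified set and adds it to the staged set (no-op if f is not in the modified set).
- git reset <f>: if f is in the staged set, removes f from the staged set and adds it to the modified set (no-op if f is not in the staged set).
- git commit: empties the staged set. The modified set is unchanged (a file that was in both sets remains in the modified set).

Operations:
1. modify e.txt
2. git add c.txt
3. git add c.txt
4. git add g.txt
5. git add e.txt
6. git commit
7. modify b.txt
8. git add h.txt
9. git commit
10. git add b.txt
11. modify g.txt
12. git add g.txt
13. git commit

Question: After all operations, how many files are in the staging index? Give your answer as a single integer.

Answer: 0

Derivation:
After op 1 (modify e.txt): modified={e.txt} staged={none}
After op 2 (git add c.txt): modified={e.txt} staged={none}
After op 3 (git add c.txt): modified={e.txt} staged={none}
After op 4 (git add g.txt): modified={e.txt} staged={none}
After op 5 (git add e.txt): modified={none} staged={e.txt}
After op 6 (git commit): modified={none} staged={none}
After op 7 (modify b.txt): modified={b.txt} staged={none}
After op 8 (git add h.txt): modified={b.txt} staged={none}
After op 9 (git commit): modified={b.txt} staged={none}
After op 10 (git add b.txt): modified={none} staged={b.txt}
After op 11 (modify g.txt): modified={g.txt} staged={b.txt}
After op 12 (git add g.txt): modified={none} staged={b.txt, g.txt}
After op 13 (git commit): modified={none} staged={none}
Final staged set: {none} -> count=0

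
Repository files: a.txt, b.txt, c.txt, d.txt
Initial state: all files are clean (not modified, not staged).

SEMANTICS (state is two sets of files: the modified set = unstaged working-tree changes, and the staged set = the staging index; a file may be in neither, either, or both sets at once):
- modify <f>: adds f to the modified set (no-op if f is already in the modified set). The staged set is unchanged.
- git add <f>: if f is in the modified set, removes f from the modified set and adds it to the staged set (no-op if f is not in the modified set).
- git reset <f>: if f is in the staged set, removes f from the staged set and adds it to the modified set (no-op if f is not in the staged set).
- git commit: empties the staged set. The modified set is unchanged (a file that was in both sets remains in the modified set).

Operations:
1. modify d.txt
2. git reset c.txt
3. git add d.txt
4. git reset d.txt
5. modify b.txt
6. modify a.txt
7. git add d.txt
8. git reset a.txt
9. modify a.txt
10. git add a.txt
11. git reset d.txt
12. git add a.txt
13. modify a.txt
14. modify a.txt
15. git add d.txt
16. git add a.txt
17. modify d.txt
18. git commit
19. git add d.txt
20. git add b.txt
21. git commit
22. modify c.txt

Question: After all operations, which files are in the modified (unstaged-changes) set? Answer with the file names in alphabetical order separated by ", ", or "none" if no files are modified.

Answer: c.txt

Derivation:
After op 1 (modify d.txt): modified={d.txt} staged={none}
After op 2 (git reset c.txt): modified={d.txt} staged={none}
After op 3 (git add d.txt): modified={none} staged={d.txt}
After op 4 (git reset d.txt): modified={d.txt} staged={none}
After op 5 (modify b.txt): modified={b.txt, d.txt} staged={none}
After op 6 (modify a.txt): modified={a.txt, b.txt, d.txt} staged={none}
After op 7 (git add d.txt): modified={a.txt, b.txt} staged={d.txt}
After op 8 (git reset a.txt): modified={a.txt, b.txt} staged={d.txt}
After op 9 (modify a.txt): modified={a.txt, b.txt} staged={d.txt}
After op 10 (git add a.txt): modified={b.txt} staged={a.txt, d.txt}
After op 11 (git reset d.txt): modified={b.txt, d.txt} staged={a.txt}
After op 12 (git add a.txt): modified={b.txt, d.txt} staged={a.txt}
After op 13 (modify a.txt): modified={a.txt, b.txt, d.txt} staged={a.txt}
After op 14 (modify a.txt): modified={a.txt, b.txt, d.txt} staged={a.txt}
After op 15 (git add d.txt): modified={a.txt, b.txt} staged={a.txt, d.txt}
After op 16 (git add a.txt): modified={b.txt} staged={a.txt, d.txt}
After op 17 (modify d.txt): modified={b.txt, d.txt} staged={a.txt, d.txt}
After op 18 (git commit): modified={b.txt, d.txt} staged={none}
After op 19 (git add d.txt): modified={b.txt} staged={d.txt}
After op 20 (git add b.txt): modified={none} staged={b.txt, d.txt}
After op 21 (git commit): modified={none} staged={none}
After op 22 (modify c.txt): modified={c.txt} staged={none}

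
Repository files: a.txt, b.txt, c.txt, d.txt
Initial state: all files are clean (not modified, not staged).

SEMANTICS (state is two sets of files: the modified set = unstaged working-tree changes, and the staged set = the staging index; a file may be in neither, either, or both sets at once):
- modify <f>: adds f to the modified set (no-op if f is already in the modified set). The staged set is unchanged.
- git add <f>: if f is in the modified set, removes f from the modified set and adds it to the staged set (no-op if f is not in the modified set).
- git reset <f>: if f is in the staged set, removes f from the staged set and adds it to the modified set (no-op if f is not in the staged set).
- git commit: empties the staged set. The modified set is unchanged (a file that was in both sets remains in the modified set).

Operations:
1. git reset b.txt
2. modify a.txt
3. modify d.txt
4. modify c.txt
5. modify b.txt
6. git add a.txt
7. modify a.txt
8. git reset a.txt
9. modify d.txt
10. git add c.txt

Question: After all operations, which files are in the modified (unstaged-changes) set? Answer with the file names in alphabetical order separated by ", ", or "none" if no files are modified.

After op 1 (git reset b.txt): modified={none} staged={none}
After op 2 (modify a.txt): modified={a.txt} staged={none}
After op 3 (modify d.txt): modified={a.txt, d.txt} staged={none}
After op 4 (modify c.txt): modified={a.txt, c.txt, d.txt} staged={none}
After op 5 (modify b.txt): modified={a.txt, b.txt, c.txt, d.txt} staged={none}
After op 6 (git add a.txt): modified={b.txt, c.txt, d.txt} staged={a.txt}
After op 7 (modify a.txt): modified={a.txt, b.txt, c.txt, d.txt} staged={a.txt}
After op 8 (git reset a.txt): modified={a.txt, b.txt, c.txt, d.txt} staged={none}
After op 9 (modify d.txt): modified={a.txt, b.txt, c.txt, d.txt} staged={none}
After op 10 (git add c.txt): modified={a.txt, b.txt, d.txt} staged={c.txt}

Answer: a.txt, b.txt, d.txt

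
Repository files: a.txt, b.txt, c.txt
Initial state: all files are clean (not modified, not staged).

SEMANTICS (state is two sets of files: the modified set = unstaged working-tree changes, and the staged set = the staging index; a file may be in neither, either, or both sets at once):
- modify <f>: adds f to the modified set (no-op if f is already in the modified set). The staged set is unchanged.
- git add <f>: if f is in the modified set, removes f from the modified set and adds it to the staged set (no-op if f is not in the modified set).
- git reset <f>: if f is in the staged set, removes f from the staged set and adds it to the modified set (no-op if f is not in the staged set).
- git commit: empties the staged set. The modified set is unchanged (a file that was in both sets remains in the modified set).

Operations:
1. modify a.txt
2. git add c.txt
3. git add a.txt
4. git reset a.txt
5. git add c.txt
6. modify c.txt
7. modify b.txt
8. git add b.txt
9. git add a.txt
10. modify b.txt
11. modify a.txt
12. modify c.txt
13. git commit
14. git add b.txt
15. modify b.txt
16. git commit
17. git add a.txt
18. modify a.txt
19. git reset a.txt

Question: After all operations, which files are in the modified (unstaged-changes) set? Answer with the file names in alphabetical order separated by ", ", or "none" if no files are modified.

After op 1 (modify a.txt): modified={a.txt} staged={none}
After op 2 (git add c.txt): modified={a.txt} staged={none}
After op 3 (git add a.txt): modified={none} staged={a.txt}
After op 4 (git reset a.txt): modified={a.txt} staged={none}
After op 5 (git add c.txt): modified={a.txt} staged={none}
After op 6 (modify c.txt): modified={a.txt, c.txt} staged={none}
After op 7 (modify b.txt): modified={a.txt, b.txt, c.txt} staged={none}
After op 8 (git add b.txt): modified={a.txt, c.txt} staged={b.txt}
After op 9 (git add a.txt): modified={c.txt} staged={a.txt, b.txt}
After op 10 (modify b.txt): modified={b.txt, c.txt} staged={a.txt, b.txt}
After op 11 (modify a.txt): modified={a.txt, b.txt, c.txt} staged={a.txt, b.txt}
After op 12 (modify c.txt): modified={a.txt, b.txt, c.txt} staged={a.txt, b.txt}
After op 13 (git commit): modified={a.txt, b.txt, c.txt} staged={none}
After op 14 (git add b.txt): modified={a.txt, c.txt} staged={b.txt}
After op 15 (modify b.txt): modified={a.txt, b.txt, c.txt} staged={b.txt}
After op 16 (git commit): modified={a.txt, b.txt, c.txt} staged={none}
After op 17 (git add a.txt): modified={b.txt, c.txt} staged={a.txt}
After op 18 (modify a.txt): modified={a.txt, b.txt, c.txt} staged={a.txt}
After op 19 (git reset a.txt): modified={a.txt, b.txt, c.txt} staged={none}

Answer: a.txt, b.txt, c.txt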